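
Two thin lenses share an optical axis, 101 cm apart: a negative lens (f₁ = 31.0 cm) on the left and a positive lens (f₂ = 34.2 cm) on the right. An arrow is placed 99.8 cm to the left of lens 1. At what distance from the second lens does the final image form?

47.1 cm

Lens 1 is diverging, so f₁ = −31.0 cm.
Lens 1: 1/d_i1 = 1/f₁ − 1/d_o1 = 1/(-31.0) − 1/(99.8) = -0.04228, so d_i1 = -23.65 cm.
The intermediate image is 23.65 cm to the left of lens 1 (virtual), which is 101 − (-23.65) = 124.7 cm to the left of lens 2, so d_o2 = +124.7 cm.
Lens 2: 1/d_i2 = 1/f₂ − 1/d_o2 = 1/(34.2) − 1/(124.7) = 0.02122, so d_i2 = 47.1 cm.
The final image is real, 47.1 cm to the right of lens 2 (overall magnification ≈ -0.090).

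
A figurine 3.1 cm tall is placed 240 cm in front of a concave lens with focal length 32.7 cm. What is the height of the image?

0.372 cm

For a concave lens, f = -32.7 cm.
1/d_i = 1/f − 1/d_o = 1/(-32.70) − 1/(240) = -0.03475, so d_i = -28.78 cm.
m = −d_i/d_o = +0.1199.
|h_i| = |m|·h_o = 0.1199 × 3.1 = 0.372 cm. The image is virtual, upright and reduced, on the same side as the object.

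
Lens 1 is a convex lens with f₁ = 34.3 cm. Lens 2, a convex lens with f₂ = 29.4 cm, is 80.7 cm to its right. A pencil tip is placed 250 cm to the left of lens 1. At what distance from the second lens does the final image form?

104 cm

Lens 1: 1/d_i1 = 1/f₁ − 1/d_o1 = 1/(34.3) − 1/(250) = 0.02515, so d_i1 = 39.75 cm.
The intermediate image is 39.75 cm to the right of lens 1, which is 80.7 − (39.75) = 40.95 cm to the left of lens 2, so d_o2 = +40.95 cm.
Lens 2: 1/d_i2 = 1/f₂ − 1/d_o2 = 1/(29.4) − 1/(40.95) = 0.009594, so d_i2 = 104 cm.
The final image is real, 104 cm to the right of lens 2 (overall magnification ≈ 0.40).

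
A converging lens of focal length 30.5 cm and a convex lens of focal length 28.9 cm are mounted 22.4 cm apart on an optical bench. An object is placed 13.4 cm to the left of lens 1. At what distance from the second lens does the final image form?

Lens 1: 1/d_i1 = 1/f₁ − 1/d_o1 = 1/(30.5) − 1/(13.4) = -0.04184, so d_i1 = -23.90 cm.
The intermediate image is 23.90 cm to the left of lens 1 (virtual), which is 22.4 − (-23.90) = 46.30 cm to the left of lens 2, so d_o2 = +46.30 cm.
Lens 2: 1/d_i2 = 1/f₂ − 1/d_o2 = 1/(28.9) − 1/(46.30) = 0.01300, so d_i2 = 76.9 cm.
The final image is real, 76.9 cm to the right of lens 2 (overall magnification ≈ -3.0).

76.9 cm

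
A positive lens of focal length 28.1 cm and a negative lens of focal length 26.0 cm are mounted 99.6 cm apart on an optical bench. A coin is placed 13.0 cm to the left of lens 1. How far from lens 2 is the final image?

21.5 cm

Lens 1: 1/d_i1 = 1/f₁ − 1/d_o1 = 1/(28.1) − 1/(13.0) = -0.04134, so d_i1 = -24.19 cm.
The intermediate image is 24.19 cm to the left of lens 1 (virtual), which is 99.6 − (-24.19) = 123.8 cm to the left of lens 2, so d_o2 = +123.8 cm.
Lens 2 is diverging, so f₂ = −26.0 cm.
Lens 2: 1/d_i2 = 1/f₂ − 1/d_o2 = 1/(-26.0) − 1/(123.8) = -0.04654, so d_i2 = -21.5 cm.
The final image is virtual, 21.5 cm to the left of lens 2 (overall magnification ≈ 0.32).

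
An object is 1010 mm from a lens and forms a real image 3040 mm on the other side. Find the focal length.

f = 758 mm (converging)

Real image ⇒ d_i = +3040 mm.
1/f = 1/d_o + 1/d_i = 1/(1010) + 1/(3040) = 0.001319, so f = 758 mm.
Since f is positive, the lens is converging.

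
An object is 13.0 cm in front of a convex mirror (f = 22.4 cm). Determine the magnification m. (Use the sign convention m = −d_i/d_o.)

m = +0.633

For a convex mirror, f = -22.4 cm.
1/d_i = 1/f − 1/d_o = 1/(-22.40) − 1/(13.0) = -0.1216, so d_i = -8.226 cm.
m = −d_i/d_o = −(-8.226)/(13.0) = +0.633.
The image is virtual, upright and reduced, behind the mirror.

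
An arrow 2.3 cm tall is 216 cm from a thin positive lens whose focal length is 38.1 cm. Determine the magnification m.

1/d_i = 1/f − 1/d_o = 1/(38.10) − 1/(216) = 0.02162, so d_i = 46.26 cm.
m = −d_i/d_o = −(46.26)/(216) = -0.214.
The image is real, inverted and reduced, on the far side of the lens.

m = -0.214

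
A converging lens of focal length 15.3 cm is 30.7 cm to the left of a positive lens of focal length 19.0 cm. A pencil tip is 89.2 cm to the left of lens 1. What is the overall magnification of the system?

Lens 1: 1/d_i1 = 1/(15.3) − 1/(89.2) = 0.05415, so d_i1 = 18.47 cm; m₁ = −d_i1/d_o1 = -0.2071.
d_o2 = 30.7 − (18.47) = 12.23 cm.
Lens 2: 1/d_i2 = 1/(19.0) − 1/(12.23) = -0.02913, so d_i2 = -34.32 cm; m₂ = −d_i2/d_o2 = +2.806.
m = m₁·m₂ = (-0.2071)(+2.806) = -0.581.

m = -0.581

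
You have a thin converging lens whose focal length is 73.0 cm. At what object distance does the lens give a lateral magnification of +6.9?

62.4 cm

m = −d_i/d_o ⇒ d_i = −m·d_o.
1/f = 1/d_o + 1/d_i = 1/d_o − 1/(m·d_o) = (1 − 1/m)/d_o, so d_o = f(1 − 1/m) = (73.00)(1 − 1/(+6.9)) = 62.4 cm.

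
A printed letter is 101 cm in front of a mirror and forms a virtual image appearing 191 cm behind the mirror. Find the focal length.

Virtual image ⇒ d_i = −191 cm.
1/f = 1/d_o + 1/d_i = 1/(101) + 1/(-191) = 0.004665, so f = 214 cm.
Since f is positive, the mirror is concave.

f = 214 cm (concave)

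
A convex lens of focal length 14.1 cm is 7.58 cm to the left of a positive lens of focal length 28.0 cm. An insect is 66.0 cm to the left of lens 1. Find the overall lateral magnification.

m = -0.198

Lens 1: 1/d_i1 = 1/(14.1) − 1/(66.0) = 0.05577, so d_i1 = 17.93 cm; m₁ = −d_i1/d_o1 = -0.2717.
d_o2 = 7.58 − (17.93) = -10.35 cm (virtual object).
Lens 2: 1/d_i2 = 1/(28.0) − 1/(-10.35) = 0.1323, so d_i2 = 7.557 cm; m₂ = −d_i2/d_o2 = +0.7301.
m = m₁·m₂ = (-0.2717)(+0.7301) = -0.198.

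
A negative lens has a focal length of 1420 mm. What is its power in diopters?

P = -0.704 D

For a negative lens, f = −1420 mm.
f = -142 cm = -1.42 m.
P = 1/f = 1/(-1.42 m) = -0.704 D.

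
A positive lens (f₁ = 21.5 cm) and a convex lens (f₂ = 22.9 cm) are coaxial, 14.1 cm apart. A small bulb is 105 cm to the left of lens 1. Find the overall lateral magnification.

Lens 1: 1/d_i1 = 1/(21.5) − 1/(105) = 0.03699, so d_i1 = 27.04 cm; m₁ = −d_i1/d_o1 = -0.2575.
d_o2 = 14.1 − (27.04) = -12.94 cm (virtual object).
Lens 2: 1/d_i2 = 1/(22.9) − 1/(-12.94) = 0.1209, so d_i2 = 8.268 cm; m₂ = −d_i2/d_o2 = +0.6390.
m = m₁·m₂ = (-0.2575)(+0.6390) = -0.165.

m = -0.165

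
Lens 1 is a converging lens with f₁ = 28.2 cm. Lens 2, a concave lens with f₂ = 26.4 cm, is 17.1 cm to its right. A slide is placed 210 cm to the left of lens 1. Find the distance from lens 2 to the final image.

37.4 cm

Lens 1: 1/d_i1 = 1/f₁ − 1/d_o1 = 1/(28.2) − 1/(210) = 0.03070, so d_i1 = 32.57 cm.
The intermediate image is 32.57 cm to the right of lens 1, which lies 15.47 cm to the right of lens 2 — a virtual object — so d_o2 = −15.47 cm.
Lens 2 is diverging, so f₂ = −26.4 cm.
Lens 2: 1/d_i2 = 1/f₂ − 1/d_o2 = 1/(-26.4) − 1/(-15.47) = 0.02676, so d_i2 = 37.4 cm.
The final image is real, 37.4 cm to the right of lens 2 (overall magnification ≈ -0.37).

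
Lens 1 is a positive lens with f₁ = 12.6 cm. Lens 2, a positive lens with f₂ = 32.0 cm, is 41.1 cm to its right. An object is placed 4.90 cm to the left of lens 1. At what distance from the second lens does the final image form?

91.8 cm

Lens 1: 1/d_i1 = 1/f₁ − 1/d_o1 = 1/(12.6) − 1/(4.90) = -0.1247, so d_i1 = -8.018 cm.
The intermediate image is 8.018 cm to the left of lens 1 (virtual), which is 41.1 − (-8.018) = 49.12 cm to the left of lens 2, so d_o2 = +49.12 cm.
Lens 2: 1/d_i2 = 1/f₂ − 1/d_o2 = 1/(32.0) − 1/(49.12) = 0.01089, so d_i2 = 91.8 cm.
The final image is real, 91.8 cm to the right of lens 2 (overall magnification ≈ -3.1).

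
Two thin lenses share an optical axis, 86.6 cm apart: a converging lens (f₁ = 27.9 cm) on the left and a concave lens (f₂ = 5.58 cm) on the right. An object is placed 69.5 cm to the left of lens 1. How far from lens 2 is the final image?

Lens 1: 1/d_i1 = 1/f₁ − 1/d_o1 = 1/(27.9) − 1/(69.5) = 0.02145, so d_i1 = 46.61 cm.
The intermediate image is 46.61 cm to the right of lens 1, which is 86.6 − (46.61) = 39.99 cm to the left of lens 2, so d_o2 = +39.99 cm.
Lens 2 is diverging, so f₂ = −5.58 cm.
Lens 2: 1/d_i2 = 1/f₂ − 1/d_o2 = 1/(-5.58) − 1/(39.99) = -0.2042, so d_i2 = -4.90 cm.
The final image is virtual, 4.90 cm to the left of lens 2 (overall magnification ≈ -0.082).

4.90 cm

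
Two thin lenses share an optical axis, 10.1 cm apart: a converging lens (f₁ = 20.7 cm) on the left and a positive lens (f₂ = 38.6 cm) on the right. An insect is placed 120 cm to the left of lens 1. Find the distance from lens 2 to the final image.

Lens 1: 1/d_i1 = 1/f₁ − 1/d_o1 = 1/(20.7) − 1/(120) = 0.03998, so d_i1 = 25.02 cm.
The intermediate image is 25.02 cm to the right of lens 1, which lies 14.92 cm to the right of lens 2 — a virtual object — so d_o2 = −14.92 cm.
Lens 2: 1/d_i2 = 1/f₂ − 1/d_o2 = 1/(38.6) − 1/(-14.92) = 0.09293, so d_i2 = 10.8 cm.
The final image is real, 10.8 cm to the right of lens 2 (overall magnification ≈ -0.15).

10.8 cm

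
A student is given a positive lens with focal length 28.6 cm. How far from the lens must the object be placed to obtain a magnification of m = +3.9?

m = −d_i/d_o ⇒ d_i = −m·d_o.
1/f = 1/d_o + 1/d_i = 1/d_o − 1/(m·d_o) = (1 − 1/m)/d_o, so d_o = f(1 − 1/m) = (28.60)(1 − 1/(+3.9)) = 21.3 cm.

21.3 cm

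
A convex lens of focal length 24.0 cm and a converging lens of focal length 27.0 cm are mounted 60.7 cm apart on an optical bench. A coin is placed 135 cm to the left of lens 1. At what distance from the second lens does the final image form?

Lens 1: 1/d_i1 = 1/f₁ − 1/d_o1 = 1/(24.0) − 1/(135) = 0.03426, so d_i1 = 29.19 cm.
The intermediate image is 29.19 cm to the right of lens 1, which is 60.7 − (29.19) = 31.51 cm to the left of lens 2, so d_o2 = +31.51 cm.
Lens 2: 1/d_i2 = 1/f₂ − 1/d_o2 = 1/(27.0) − 1/(31.51) = 0.005301, so d_i2 = 189 cm.
The final image is real, 189 cm to the right of lens 2 (overall magnification ≈ 1.3).

189 cm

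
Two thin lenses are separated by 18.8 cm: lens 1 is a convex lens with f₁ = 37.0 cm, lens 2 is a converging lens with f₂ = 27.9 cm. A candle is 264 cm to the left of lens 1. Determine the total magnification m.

m = -0.0872

Lens 1: 1/d_i1 = 1/(37.0) − 1/(264) = 0.02324, so d_i1 = 43.03 cm; m₁ = −d_i1/d_o1 = -0.1630.
d_o2 = 18.8 − (43.03) = -24.23 cm (virtual object).
Lens 2: 1/d_i2 = 1/(27.9) − 1/(-24.23) = 0.07711, so d_i2 = 12.97 cm; m₂ = −d_i2/d_o2 = +0.5352.
m = m₁·m₂ = (-0.1630)(+0.5352) = -0.0872.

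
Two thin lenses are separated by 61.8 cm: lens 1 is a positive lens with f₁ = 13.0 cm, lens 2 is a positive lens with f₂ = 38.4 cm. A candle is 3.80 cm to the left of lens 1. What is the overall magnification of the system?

m = -1.89

Lens 1: 1/d_i1 = 1/(13.0) − 1/(3.80) = -0.1862, so d_i1 = -5.370 cm; m₁ = −d_i1/d_o1 = +1.413.
d_o2 = 61.8 − (-5.370) = 67.17 cm.
Lens 2: 1/d_i2 = 1/(38.4) − 1/(67.17) = 0.01115, so d_i2 = 89.65 cm; m₂ = −d_i2/d_o2 = -1.335.
m = m₁·m₂ = (+1.413)(-1.335) = -1.89.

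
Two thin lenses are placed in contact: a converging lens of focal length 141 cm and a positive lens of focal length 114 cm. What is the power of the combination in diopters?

P₁ = 1/f₁ = 1/(1.41 m) = +0.7092 D; P₂ = 1/f₂ = 1/(1.14 m) = +0.8772 D.
For thin lenses in contact, P = P₁ + P₂ = (+0.7092) + (+0.8772) = +1.59 D.

P = +1.59 D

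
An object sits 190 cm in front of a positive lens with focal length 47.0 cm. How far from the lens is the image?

62.4 cm

Lens equation: 1/q = 1/f − 1/p = 1/(47.00) − 1/(190) = 0.02128 − 0.005263 = 0.01601, so q = 62.4 cm.
The image is real, inverted and reduced, on the far side of the lens.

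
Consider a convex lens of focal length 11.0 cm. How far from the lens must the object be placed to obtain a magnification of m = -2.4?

m = −d_i/d_o ⇒ d_i = −m·d_o.
1/f = 1/d_o + 1/d_i = 1/d_o − 1/(m·d_o) = (1 − 1/m)/d_o, so d_o = f(1 − 1/m) = (11.00)(1 − 1/(-2.4)) = 15.6 cm.

15.6 cm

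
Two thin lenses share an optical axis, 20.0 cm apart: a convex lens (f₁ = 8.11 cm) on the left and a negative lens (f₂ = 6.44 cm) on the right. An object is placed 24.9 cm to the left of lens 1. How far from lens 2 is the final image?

3.56 cm

Lens 1: 1/d_i1 = 1/f₁ − 1/d_o1 = 1/(8.11) − 1/(24.9) = 0.08314, so d_i1 = 12.03 cm.
The intermediate image is 12.03 cm to the right of lens 1, which is 20.0 − (12.03) = 7.970 cm to the left of lens 2, so d_o2 = +7.970 cm.
Lens 2 is diverging, so f₂ = −6.44 cm.
Lens 2: 1/d_i2 = 1/f₂ − 1/d_o2 = 1/(-6.44) − 1/(7.970) = -0.2808, so d_i2 = -3.56 cm.
The final image is virtual, 3.56 cm to the left of lens 2 (overall magnification ≈ -0.22).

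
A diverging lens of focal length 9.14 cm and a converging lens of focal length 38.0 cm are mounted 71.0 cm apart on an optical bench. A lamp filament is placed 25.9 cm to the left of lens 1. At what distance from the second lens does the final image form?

Lens 1 is diverging, so f₁ = −9.14 cm.
Lens 1: 1/d_i1 = 1/f₁ − 1/d_o1 = 1/(-9.14) − 1/(25.9) = -0.1480, so d_i1 = -6.756 cm.
The intermediate image is 6.756 cm to the left of lens 1 (virtual), which is 71.0 − (-6.756) = 77.76 cm to the left of lens 2, so d_o2 = +77.76 cm.
Lens 2: 1/d_i2 = 1/f₂ − 1/d_o2 = 1/(38.0) − 1/(77.76) = 0.01346, so d_i2 = 74.3 cm.
The final image is real, 74.3 cm to the right of lens 2 (overall magnification ≈ -0.25).

74.3 cm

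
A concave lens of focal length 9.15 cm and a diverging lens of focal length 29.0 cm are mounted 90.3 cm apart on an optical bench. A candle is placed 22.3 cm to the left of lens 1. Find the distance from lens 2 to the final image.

Lens 1 is diverging, so f₁ = −9.15 cm.
Lens 1: 1/d_i1 = 1/f₁ − 1/d_o1 = 1/(-9.15) − 1/(22.3) = -0.1541, so d_i1 = -6.488 cm.
The intermediate image is 6.488 cm to the left of lens 1 (virtual), which is 90.3 − (-6.488) = 96.79 cm to the left of lens 2, so d_o2 = +96.79 cm.
Lens 2 is diverging, so f₂ = −29.0 cm.
Lens 2: 1/d_i2 = 1/f₂ − 1/d_o2 = 1/(-29.0) − 1/(96.79) = -0.04481, so d_i2 = -22.3 cm.
The final image is virtual, 22.3 cm to the left of lens 2 (overall magnification ≈ 0.067).

22.3 cm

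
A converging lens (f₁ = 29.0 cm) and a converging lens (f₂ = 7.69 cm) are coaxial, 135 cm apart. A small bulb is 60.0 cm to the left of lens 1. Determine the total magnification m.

m = +0.101

Lens 1: 1/d_i1 = 1/(29.0) − 1/(60.0) = 0.01782, so d_i1 = 56.13 cm; m₁ = −d_i1/d_o1 = -0.9355.
d_o2 = 135 − (56.13) = 78.87 cm.
Lens 2: 1/d_i2 = 1/(7.69) − 1/(78.87) = 0.1174, so d_i2 = 8.521 cm; m₂ = −d_i2/d_o2 = -0.1080.
m = m₁·m₂ = (-0.9355)(-0.1080) = +0.101.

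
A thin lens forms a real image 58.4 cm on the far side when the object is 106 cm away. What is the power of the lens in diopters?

P = +2.66 D

d_i = +58.4 cm.
1/f = 1/d_o + 1/d_i = 1/(106) + 1/(58.4) = 0.02656 cm⁻¹.
f = 37.65 cm = 0.3765 m, so P = 1/f = +2.66 D.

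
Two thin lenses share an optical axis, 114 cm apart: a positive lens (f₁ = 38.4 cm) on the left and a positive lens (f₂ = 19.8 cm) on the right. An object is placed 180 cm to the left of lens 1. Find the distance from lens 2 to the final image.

28.4 cm

Lens 1: 1/d_i1 = 1/f₁ − 1/d_o1 = 1/(38.4) − 1/(180) = 0.02049, so d_i1 = 48.81 cm.
The intermediate image is 48.81 cm to the right of lens 1, which is 114 − (48.81) = 65.19 cm to the left of lens 2, so d_o2 = +65.19 cm.
Lens 2: 1/d_i2 = 1/f₂ − 1/d_o2 = 1/(19.8) − 1/(65.19) = 0.03517, so d_i2 = 28.4 cm.
The final image is real, 28.4 cm to the right of lens 2 (overall magnification ≈ 0.12).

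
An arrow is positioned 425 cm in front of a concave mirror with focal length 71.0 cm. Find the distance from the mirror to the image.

Mirror equation: 1/v = 1/f − 1/u = 1/(71.00) − 1/(425) = 0.01408 − 0.002353 = 0.01173, so v = 85.2 cm.
The image is real, inverted and reduced, in front of the mirror.

85.2 cm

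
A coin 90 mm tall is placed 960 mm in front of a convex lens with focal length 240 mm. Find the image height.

1/d_i = 1/f − 1/d_o = 1/(240.0) − 1/(960) = 0.003125, so d_i = 320.0 mm.
m = −d_i/d_o = -0.3333.
|h_i| = |m|·h_o = 0.3333 × 90 = 30.0 mm. The image is real, inverted and reduced, on the far side of the lens.

30.0 mm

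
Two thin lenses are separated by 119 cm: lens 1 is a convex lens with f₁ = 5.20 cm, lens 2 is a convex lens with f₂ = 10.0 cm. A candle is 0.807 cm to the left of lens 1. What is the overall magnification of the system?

Lens 1: 1/d_i1 = 1/(5.20) − 1/(0.807) = -1.047, so d_i1 = -0.9552 cm; m₁ = −d_i1/d_o1 = +1.184.
d_o2 = 119 − (-0.9552) = 120.0 cm.
Lens 2: 1/d_i2 = 1/(10.0) − 1/(120.0) = 0.09167, so d_i2 = 10.91 cm; m₂ = −d_i2/d_o2 = -0.09091.
m = m₁·m₂ = (+1.184)(-0.09091) = -0.108.

m = -0.108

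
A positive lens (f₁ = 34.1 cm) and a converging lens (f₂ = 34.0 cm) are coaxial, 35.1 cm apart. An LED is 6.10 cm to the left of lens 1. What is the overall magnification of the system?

m = -4.85

Lens 1: 1/d_i1 = 1/(34.1) − 1/(6.10) = -0.1346, so d_i1 = -7.429 cm; m₁ = −d_i1/d_o1 = +1.218.
d_o2 = 35.1 − (-7.429) = 42.53 cm.
Lens 2: 1/d_i2 = 1/(34.0) − 1/(42.53) = 0.005899, so d_i2 = 169.5 cm; m₂ = −d_i2/d_o2 = -3.986.
m = m₁·m₂ = (+1.218)(-3.986) = -4.85.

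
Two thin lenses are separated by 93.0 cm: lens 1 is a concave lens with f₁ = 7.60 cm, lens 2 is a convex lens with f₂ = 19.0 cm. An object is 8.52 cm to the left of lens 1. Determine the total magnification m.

f₁ = −7.60 cm (diverging).
Lens 1: 1/d_i1 = 1/(-7.60) − 1/(8.52) = -0.2489, so d_i1 = -4.017 cm; m₁ = −d_i1/d_o1 = +0.4715.
d_o2 = 93.0 − (-4.017) = 97.02 cm.
Lens 2: 1/d_i2 = 1/(19.0) − 1/(97.02) = 0.04232, so d_i2 = 23.63 cm; m₂ = −d_i2/d_o2 = -0.2435.
m = m₁·m₂ = (+0.4715)(-0.2435) = -0.115.

m = -0.115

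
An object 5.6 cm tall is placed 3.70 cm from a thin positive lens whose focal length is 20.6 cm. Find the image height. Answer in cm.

1/d_i = 1/f − 1/d_o = 1/(20.60) − 1/(3.70) = -0.2217, so d_i = -4.510 cm.
m = −d_i/d_o = +1.219.
|h_i| = |m|·h_o = 1.219 × 5.6 = 6.83 cm. The image is virtual, upright and enlarged, on the same side as the object.

6.83 cm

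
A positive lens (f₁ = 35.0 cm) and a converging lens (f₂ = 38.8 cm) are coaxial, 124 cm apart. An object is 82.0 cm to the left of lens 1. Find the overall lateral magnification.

Lens 1: 1/d_i1 = 1/(35.0) − 1/(82.0) = 0.01638, so d_i1 = 61.06 cm; m₁ = −d_i1/d_o1 = -0.7446.
d_o2 = 124 − (61.06) = 62.94 cm.
Lens 2: 1/d_i2 = 1/(38.8) − 1/(62.94) = 0.009885, so d_i2 = 101.2 cm; m₂ = −d_i2/d_o2 = -1.607.
m = m₁·m₂ = (-0.7446)(-1.607) = +1.20.

m = +1.20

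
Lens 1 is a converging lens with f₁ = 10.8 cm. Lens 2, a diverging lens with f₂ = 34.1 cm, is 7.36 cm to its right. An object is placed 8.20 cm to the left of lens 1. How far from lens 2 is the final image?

18.7 cm

Lens 1: 1/d_i1 = 1/f₁ − 1/d_o1 = 1/(10.8) − 1/(8.20) = -0.02936, so d_i1 = -34.06 cm.
The intermediate image is 34.06 cm to the left of lens 1 (virtual), which is 7.36 − (-34.06) = 41.42 cm to the left of lens 2, so d_o2 = +41.42 cm.
Lens 2 is diverging, so f₂ = −34.1 cm.
Lens 2: 1/d_i2 = 1/f₂ − 1/d_o2 = 1/(-34.1) − 1/(41.42) = -0.05347, so d_i2 = -18.7 cm.
The final image is virtual, 18.7 cm to the left of lens 2 (overall magnification ≈ 1.9).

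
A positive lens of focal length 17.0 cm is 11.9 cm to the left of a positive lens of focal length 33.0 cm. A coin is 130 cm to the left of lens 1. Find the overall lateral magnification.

Lens 1: 1/d_i1 = 1/(17.0) − 1/(130) = 0.05113, so d_i1 = 19.56 cm; m₁ = −d_i1/d_o1 = -0.1505.
d_o2 = 11.9 − (19.56) = -7.660 cm (virtual object).
Lens 2: 1/d_i2 = 1/(33.0) − 1/(-7.660) = 0.1609, so d_i2 = 6.217 cm; m₂ = −d_i2/d_o2 = +0.8116.
m = m₁·m₂ = (-0.1505)(+0.8116) = -0.122.

m = -0.122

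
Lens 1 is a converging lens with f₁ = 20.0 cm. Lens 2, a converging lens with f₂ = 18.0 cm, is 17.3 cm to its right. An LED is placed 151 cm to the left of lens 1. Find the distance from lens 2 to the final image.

4.36 cm

Lens 1: 1/d_i1 = 1/f₁ − 1/d_o1 = 1/(20.0) − 1/(151) = 0.04338, so d_i1 = 23.05 cm.
The intermediate image is 23.05 cm to the right of lens 1, which lies 5.750 cm to the right of lens 2 — a virtual object — so d_o2 = −5.750 cm.
Lens 2: 1/d_i2 = 1/f₂ − 1/d_o2 = 1/(18.0) − 1/(-5.750) = 0.2295, so d_i2 = 4.36 cm.
The final image is real, 4.36 cm to the right of lens 2 (overall magnification ≈ -0.12).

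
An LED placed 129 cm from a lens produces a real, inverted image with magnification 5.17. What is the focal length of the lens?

f = 108 cm (converging)

m = −d_i/d_o ⇒ d_i = −m·d_o = −(-5.17)·(129) = 666.9 cm.
1/f = 1/d_o + 1/d_i = 1/(129) + 1/(666.9) = 0.009251, so f = 108 cm.
Since f is positive, the lens is converging.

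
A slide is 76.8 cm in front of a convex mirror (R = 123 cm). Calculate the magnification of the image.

f = R/2 = 123/2 = 61.50 cm; for a convex mirror, f = -61.50 cm.
1/d_i = 1/f − 1/d_o = 1/(-61.50) − 1/(76.8) = -0.02928, so d_i = -34.15 cm.
m = −d_i/d_o = −(-34.15)/(76.8) = +0.445.
The image is virtual, upright and reduced, behind the mirror.

m = +0.445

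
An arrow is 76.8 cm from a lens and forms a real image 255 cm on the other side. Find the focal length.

Real image ⇒ d_i = +255 cm.
1/f = 1/d_o + 1/d_i = 1/(76.8) + 1/(255) = 0.01694, so f = 59.0 cm.
Since f is positive, the lens is converging.

f = 59.0 cm (converging)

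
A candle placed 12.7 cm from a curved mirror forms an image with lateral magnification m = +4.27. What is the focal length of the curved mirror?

f = 16.6 cm (concave)

m = −d_i/d_o ⇒ d_i = −m·d_o = −(+4.27)·(12.7) = -54.23 cm.
1/f = 1/d_o + 1/d_i = 1/(12.7) + 1/(-54.23) = 0.06030, so f = 16.6 cm.
Since f is positive, the curved mirror is concave.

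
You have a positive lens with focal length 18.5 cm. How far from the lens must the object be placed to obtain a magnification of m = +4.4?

14.3 cm

m = −d_i/d_o ⇒ d_i = −m·d_o.
1/f = 1/d_o + 1/d_i = 1/d_o − 1/(m·d_o) = (1 − 1/m)/d_o, so d_o = f(1 − 1/m) = (18.50)(1 − 1/(+4.4)) = 14.3 cm.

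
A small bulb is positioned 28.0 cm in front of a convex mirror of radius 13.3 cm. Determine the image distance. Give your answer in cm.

f = R/2 = 13.3/2 = 6.650 cm; for a convex mirror, f = -6.650 cm.
Mirror equation: 1/q = 1/f − 1/p = 1/(-6.650) − 1/(28.0) = -0.1504 − 0.03571 = -0.1861, so q = -5.37 cm.
The image is virtual, upright and reduced, behind the mirror.

5.37 cm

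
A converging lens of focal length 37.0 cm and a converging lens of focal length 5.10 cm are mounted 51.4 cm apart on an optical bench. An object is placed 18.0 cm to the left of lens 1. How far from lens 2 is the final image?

5.42 cm

Lens 1: 1/d_i1 = 1/f₁ − 1/d_o1 = 1/(37.0) − 1/(18.0) = -0.02853, so d_i1 = -35.05 cm.
The intermediate image is 35.05 cm to the left of lens 1 (virtual), which is 51.4 − (-35.05) = 86.45 cm to the left of lens 2, so d_o2 = +86.45 cm.
Lens 2: 1/d_i2 = 1/f₂ − 1/d_o2 = 1/(5.10) − 1/(86.45) = 0.1845, so d_i2 = 5.42 cm.
The final image is real, 5.42 cm to the right of lens 2 (overall magnification ≈ -0.12).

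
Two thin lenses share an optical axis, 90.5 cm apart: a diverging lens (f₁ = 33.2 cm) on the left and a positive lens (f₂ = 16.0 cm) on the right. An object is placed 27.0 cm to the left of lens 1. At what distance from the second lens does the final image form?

Lens 1 is diverging, so f₁ = −33.2 cm.
Lens 1: 1/d_i1 = 1/f₁ − 1/d_o1 = 1/(-33.2) − 1/(27.0) = -0.06716, so d_i1 = -14.89 cm.
The intermediate image is 14.89 cm to the left of lens 1 (virtual), which is 90.5 − (-14.89) = 105.4 cm to the left of lens 2, so d_o2 = +105.4 cm.
Lens 2: 1/d_i2 = 1/f₂ − 1/d_o2 = 1/(16.0) − 1/(105.4) = 0.05301, so d_i2 = 18.9 cm.
The final image is real, 18.9 cm to the right of lens 2 (overall magnification ≈ -0.099).

18.9 cm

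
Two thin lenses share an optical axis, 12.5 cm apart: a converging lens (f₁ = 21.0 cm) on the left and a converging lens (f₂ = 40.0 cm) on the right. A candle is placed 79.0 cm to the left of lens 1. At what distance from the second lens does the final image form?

11.5 cm

Lens 1: 1/d_i1 = 1/f₁ − 1/d_o1 = 1/(21.0) − 1/(79.0) = 0.03496, so d_i1 = 28.60 cm.
The intermediate image is 28.60 cm to the right of lens 1, which lies 16.10 cm to the right of lens 2 — a virtual object — so d_o2 = −16.10 cm.
Lens 2: 1/d_i2 = 1/f₂ − 1/d_o2 = 1/(40.0) − 1/(-16.10) = 0.08711, so d_i2 = 11.5 cm.
The final image is real, 11.5 cm to the right of lens 2 (overall magnification ≈ -0.26).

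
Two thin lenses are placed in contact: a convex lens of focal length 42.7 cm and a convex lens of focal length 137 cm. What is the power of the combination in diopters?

P₁ = 1/f₁ = 1/(0.427 m) = +2.342 D; P₂ = 1/f₂ = 1/(1.37 m) = +0.7299 D.
For thin lenses in contact, P = P₁ + P₂ = (+2.342) + (+0.7299) = +3.07 D.

P = +3.07 D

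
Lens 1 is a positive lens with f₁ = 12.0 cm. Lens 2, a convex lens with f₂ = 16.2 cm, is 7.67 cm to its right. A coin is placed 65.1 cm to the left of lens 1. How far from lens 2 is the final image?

4.91 cm

Lens 1: 1/d_i1 = 1/f₁ − 1/d_o1 = 1/(12.0) − 1/(65.1) = 0.06797, so d_i1 = 14.71 cm.
The intermediate image is 14.71 cm to the right of lens 1, which lies 7.040 cm to the right of lens 2 — a virtual object — so d_o2 = −7.040 cm.
Lens 2: 1/d_i2 = 1/f₂ − 1/d_o2 = 1/(16.2) − 1/(-7.040) = 0.2038, so d_i2 = 4.91 cm.
The final image is real, 4.91 cm to the right of lens 2 (overall magnification ≈ -0.16).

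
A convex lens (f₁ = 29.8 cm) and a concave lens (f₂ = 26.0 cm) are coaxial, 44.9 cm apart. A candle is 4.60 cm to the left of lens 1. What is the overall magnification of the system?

m = +0.403

Lens 1: 1/d_i1 = 1/(29.8) − 1/(4.60) = -0.1838, so d_i1 = -5.440 cm; m₁ = −d_i1/d_o1 = +1.183.
d_o2 = 44.9 − (-5.440) = 50.34 cm.
f₂ = −26.0 cm (diverging).
Lens 2: 1/d_i2 = 1/(-26.0) − 1/(50.34) = -0.05833, so d_i2 = -17.14 cm; m₂ = −d_i2/d_o2 = +0.3406.
m = m₁·m₂ = (+1.183)(+0.3406) = +0.403.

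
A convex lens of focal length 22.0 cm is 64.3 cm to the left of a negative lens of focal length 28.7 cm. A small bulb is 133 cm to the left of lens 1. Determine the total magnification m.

m = -0.0854

Lens 1: 1/d_i1 = 1/(22.0) − 1/(133) = 0.03794, so d_i1 = 26.36 cm; m₁ = −d_i1/d_o1 = -0.1982.
d_o2 = 64.3 − (26.36) = 37.94 cm.
f₂ = −28.7 cm (diverging).
Lens 2: 1/d_i2 = 1/(-28.7) − 1/(37.94) = -0.06120, so d_i2 = -16.34 cm; m₂ = −d_i2/d_o2 = +0.4307.
m = m₁·m₂ = (-0.1982)(+0.4307) = -0.0854.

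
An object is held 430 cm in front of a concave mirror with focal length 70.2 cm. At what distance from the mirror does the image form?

83.9 cm

Mirror equation: 1/q = 1/f − 1/p = 1/(70.20) − 1/(430) = 0.01425 − 0.002326 = 0.01192, so q = 83.9 cm.
The image is real, inverted and reduced, in front of the mirror.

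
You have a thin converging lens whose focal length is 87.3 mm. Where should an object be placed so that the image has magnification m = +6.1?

m = −d_i/d_o ⇒ d_i = −m·d_o.
1/f = 1/d_o + 1/d_i = 1/d_o − 1/(m·d_o) = (1 − 1/m)/d_o, so d_o = f(1 − 1/m) = (87.30)(1 − 1/(+6.1)) = 73.0 mm.

73.0 mm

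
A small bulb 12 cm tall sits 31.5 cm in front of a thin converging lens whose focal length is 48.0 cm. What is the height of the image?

1/d_i = 1/f − 1/d_o = 1/(48.00) − 1/(31.5) = -0.01091, so d_i = -91.64 cm.
m = −d_i/d_o = +2.909.
|h_i| = |m|·h_o = 2.909 × 12 = 34.9 cm. The image is virtual, upright and enlarged, on the same side as the object.

34.9 cm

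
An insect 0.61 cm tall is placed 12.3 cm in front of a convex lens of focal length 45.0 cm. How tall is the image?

0.839 cm

1/d_i = 1/f − 1/d_o = 1/(45.00) − 1/(12.3) = -0.05908, so d_i = -16.93 cm.
m = −d_i/d_o = +1.376.
|h_i| = |m|·h_o = 1.376 × 0.61 = 0.839 cm. The image is virtual, upright and enlarged, on the same side as the object.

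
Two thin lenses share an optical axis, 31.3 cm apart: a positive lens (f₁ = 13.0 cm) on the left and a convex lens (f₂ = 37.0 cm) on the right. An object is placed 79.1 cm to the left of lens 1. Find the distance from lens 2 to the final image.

Lens 1: 1/d_i1 = 1/f₁ − 1/d_o1 = 1/(13.0) − 1/(79.1) = 0.06428, so d_i1 = 15.56 cm.
The intermediate image is 15.56 cm to the right of lens 1, which is 31.3 − (15.56) = 15.74 cm to the left of lens 2, so d_o2 = +15.74 cm.
Lens 2: 1/d_i2 = 1/f₂ − 1/d_o2 = 1/(37.0) − 1/(15.74) = -0.03651, so d_i2 = -27.4 cm.
The final image is virtual, 27.4 cm to the left of lens 2 (overall magnification ≈ -0.34).

27.4 cm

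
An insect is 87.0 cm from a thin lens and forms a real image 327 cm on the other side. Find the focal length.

Real image ⇒ d_i = +327 cm.
1/f = 1/d_o + 1/d_i = 1/(87.0) + 1/(327) = 0.01455, so f = 68.7 cm.
Since f is positive, the thin lens is converging.

f = 68.7 cm (converging)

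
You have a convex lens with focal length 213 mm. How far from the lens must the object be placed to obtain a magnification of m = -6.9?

m = −d_i/d_o ⇒ d_i = −m·d_o.
1/f = 1/d_o + 1/d_i = 1/d_o − 1/(m·d_o) = (1 − 1/m)/d_o, so d_o = f(1 − 1/m) = (213.0)(1 − 1/(-6.9)) = 244 mm.

244 mm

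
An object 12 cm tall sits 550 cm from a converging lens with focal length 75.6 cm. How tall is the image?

1/d_i = 1/f − 1/d_o = 1/(75.60) − 1/(550) = 0.01141, so d_i = 87.65 cm.
m = −d_i/d_o = -0.1594.
|h_i| = |m|·h_o = 0.1594 × 12 = 1.91 cm. The image is real, inverted and reduced, on the far side of the lens.

1.91 cm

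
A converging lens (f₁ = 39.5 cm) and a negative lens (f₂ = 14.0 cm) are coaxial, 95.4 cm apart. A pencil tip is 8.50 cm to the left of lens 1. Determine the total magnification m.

Lens 1: 1/d_i1 = 1/(39.5) − 1/(8.50) = -0.09233, so d_i1 = -10.83 cm; m₁ = −d_i1/d_o1 = +1.274.
d_o2 = 95.4 − (-10.83) = 106.2 cm.
f₂ = −14.0 cm (diverging).
Lens 2: 1/d_i2 = 1/(-14.0) − 1/(106.2) = -0.08084, so d_i2 = -12.37 cm; m₂ = −d_i2/d_o2 = +0.1165.
m = m₁·m₂ = (+1.274)(+0.1165) = +0.148.

m = +0.148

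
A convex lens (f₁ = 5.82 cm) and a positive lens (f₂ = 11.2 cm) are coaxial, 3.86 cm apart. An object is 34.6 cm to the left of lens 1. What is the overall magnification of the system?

m = -0.158

Lens 1: 1/d_i1 = 1/(5.82) − 1/(34.6) = 0.1429, so d_i1 = 6.997 cm; m₁ = −d_i1/d_o1 = -0.2022.
d_o2 = 3.86 − (6.997) = -3.137 cm (virtual object).
Lens 2: 1/d_i2 = 1/(11.2) − 1/(-3.137) = 0.4081, so d_i2 = 2.451 cm; m₂ = −d_i2/d_o2 = +0.7812.
m = m₁·m₂ = (-0.2022)(+0.7812) = -0.158.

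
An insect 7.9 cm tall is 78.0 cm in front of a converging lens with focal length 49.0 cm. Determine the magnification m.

1/d_i = 1/f − 1/d_o = 1/(49.00) − 1/(78.0) = 0.007588, so d_i = 131.8 cm.
m = −d_i/d_o = −(131.8)/(78.0) = -1.69.
The image is real, inverted and enlarged, on the far side of the lens.

m = -1.69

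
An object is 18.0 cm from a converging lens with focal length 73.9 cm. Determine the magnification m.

1/d_i = 1/f − 1/d_o = 1/(73.90) − 1/(18.0) = -0.04202, so d_i = -23.80 cm.
m = −d_i/d_o = −(-23.80)/(18.0) = +1.32.
The image is virtual, upright and enlarged, on the same side as the object.

m = +1.32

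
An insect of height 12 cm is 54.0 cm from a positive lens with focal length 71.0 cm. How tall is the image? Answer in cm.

1/d_i = 1/f − 1/d_o = 1/(71.00) − 1/(54.0) = -0.004434, so d_i = -225.5 cm.
m = −d_i/d_o = +4.176.
|h_i| = |m|·h_o = 4.176 × 12 = 50.1 cm. The image is virtual, upright and enlarged, on the same side as the object.

50.1 cm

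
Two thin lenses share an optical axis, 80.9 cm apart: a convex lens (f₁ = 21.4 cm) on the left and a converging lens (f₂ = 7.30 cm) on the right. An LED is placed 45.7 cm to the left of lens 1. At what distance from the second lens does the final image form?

8.90 cm

Lens 1: 1/d_i1 = 1/f₁ − 1/d_o1 = 1/(21.4) − 1/(45.7) = 0.02485, so d_i1 = 40.25 cm.
The intermediate image is 40.25 cm to the right of lens 1, which is 80.9 − (40.25) = 40.65 cm to the left of lens 2, so d_o2 = +40.65 cm.
Lens 2: 1/d_i2 = 1/f₂ − 1/d_o2 = 1/(7.30) − 1/(40.65) = 0.1124, so d_i2 = 8.90 cm.
The final image is real, 8.90 cm to the right of lens 2 (overall magnification ≈ 0.19).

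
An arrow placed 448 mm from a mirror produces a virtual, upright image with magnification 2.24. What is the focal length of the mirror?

m = −d_i/d_o ⇒ d_i = −m·d_o = −(+2.24)·(448) = -1004 mm.
1/f = 1/d_o + 1/d_i = 1/(448) + 1/(-1004) = 0.001236, so f = 809 mm.
Since f is positive, the mirror is concave.

f = 809 mm (concave)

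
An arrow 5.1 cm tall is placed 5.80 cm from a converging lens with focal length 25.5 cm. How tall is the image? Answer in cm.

6.60 cm

1/d_i = 1/f − 1/d_o = 1/(25.50) − 1/(5.80) = -0.1332, so d_i = -7.508 cm.
m = −d_i/d_o = +1.294.
|h_i| = |m|·h_o = 1.294 × 5.1 = 6.60 cm. The image is virtual, upright and enlarged, on the same side as the object.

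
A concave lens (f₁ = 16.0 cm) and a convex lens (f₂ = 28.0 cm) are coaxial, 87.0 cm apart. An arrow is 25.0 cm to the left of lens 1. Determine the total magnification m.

f₁ = −16.0 cm (diverging).
Lens 1: 1/d_i1 = 1/(-16.0) − 1/(25.0) = -0.1025, so d_i1 = -9.756 cm; m₁ = −d_i1/d_o1 = +0.3902.
d_o2 = 87.0 − (-9.756) = 96.76 cm.
Lens 2: 1/d_i2 = 1/(28.0) − 1/(96.76) = 0.02538, so d_i2 = 39.40 cm; m₂ = −d_i2/d_o2 = -0.4072.
m = m₁·m₂ = (+0.3902)(-0.4072) = -0.159.

m = -0.159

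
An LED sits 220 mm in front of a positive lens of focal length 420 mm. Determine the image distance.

462 mm

Thin-lens equation: 1/d_i = 1/f − 1/d_o = 1/(420.0) − 1/(220) = 0.002381 − 0.004545 = -0.002165, so d_i = -462 mm.
The image is virtual, upright and enlarged, on the same side as the object.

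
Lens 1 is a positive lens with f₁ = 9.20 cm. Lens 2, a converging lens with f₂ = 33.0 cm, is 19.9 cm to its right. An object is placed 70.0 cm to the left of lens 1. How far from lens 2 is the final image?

13.0 cm

Lens 1: 1/d_i1 = 1/f₁ − 1/d_o1 = 1/(9.20) − 1/(70.0) = 0.09441, so d_i1 = 10.59 cm.
The intermediate image is 10.59 cm to the right of lens 1, which is 19.9 − (10.59) = 9.310 cm to the left of lens 2, so d_o2 = +9.310 cm.
Lens 2: 1/d_i2 = 1/f₂ − 1/d_o2 = 1/(33.0) − 1/(9.310) = -0.07711, so d_i2 = -13.0 cm.
The final image is virtual, 13.0 cm to the left of lens 2 (overall magnification ≈ -0.21).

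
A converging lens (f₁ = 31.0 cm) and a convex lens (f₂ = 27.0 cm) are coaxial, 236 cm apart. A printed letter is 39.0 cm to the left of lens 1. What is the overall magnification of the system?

m = +1.81

Lens 1: 1/d_i1 = 1/(31.0) − 1/(39.0) = 0.006617, so d_i1 = 151.1 cm; m₁ = −d_i1/d_o1 = -3.874.
d_o2 = 236 − (151.1) = 84.90 cm.
Lens 2: 1/d_i2 = 1/(27.0) − 1/(84.90) = 0.02526, so d_i2 = 39.59 cm; m₂ = −d_i2/d_o2 = -0.4663.
m = m₁·m₂ = (-3.874)(-0.4663) = +1.81.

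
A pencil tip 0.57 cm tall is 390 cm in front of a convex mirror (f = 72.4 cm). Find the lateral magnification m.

m = +0.157

For a convex mirror, f = -72.4 cm.
1/d_i = 1/f − 1/d_o = 1/(-72.40) − 1/(390) = -0.01638, so d_i = -61.06 cm.
m = −d_i/d_o = −(-61.06)/(390) = +0.157.
The image is virtual, upright and reduced, behind the mirror.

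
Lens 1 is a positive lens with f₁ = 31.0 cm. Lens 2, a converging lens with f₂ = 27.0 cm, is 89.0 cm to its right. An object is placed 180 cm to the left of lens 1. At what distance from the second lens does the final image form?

56.7 cm

Lens 1: 1/d_i1 = 1/f₁ − 1/d_o1 = 1/(31.0) − 1/(180) = 0.02670, so d_i1 = 37.45 cm.
The intermediate image is 37.45 cm to the right of lens 1, which is 89.0 − (37.45) = 51.55 cm to the left of lens 2, so d_o2 = +51.55 cm.
Lens 2: 1/d_i2 = 1/f₂ − 1/d_o2 = 1/(27.0) − 1/(51.55) = 0.01764, so d_i2 = 56.7 cm.
The final image is real, 56.7 cm to the right of lens 2 (overall magnification ≈ 0.23).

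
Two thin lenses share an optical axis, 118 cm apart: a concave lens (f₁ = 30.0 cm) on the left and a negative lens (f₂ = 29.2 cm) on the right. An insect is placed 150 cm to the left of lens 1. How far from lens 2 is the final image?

24.2 cm

Lens 1 is diverging, so f₁ = −30.0 cm.
Lens 1: 1/d_i1 = 1/f₁ − 1/d_o1 = 1/(-30.0) − 1/(150) = -0.04000, so d_i1 = -25.00 cm.
The intermediate image is 25.00 cm to the left of lens 1 (virtual), which is 118 − (-25.00) = 143.0 cm to the left of lens 2, so d_o2 = +143.0 cm.
Lens 2 is diverging, so f₂ = −29.2 cm.
Lens 2: 1/d_i2 = 1/f₂ − 1/d_o2 = 1/(-29.2) − 1/(143.0) = -0.04124, so d_i2 = -24.2 cm.
The final image is virtual, 24.2 cm to the left of lens 2 (overall magnification ≈ 0.028).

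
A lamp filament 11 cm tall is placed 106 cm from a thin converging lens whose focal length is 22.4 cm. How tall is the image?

2.95 cm

1/d_i = 1/f − 1/d_o = 1/(22.40) − 1/(106) = 0.03521, so d_i = 28.40 cm.
m = −d_i/d_o = -0.2679.
|h_i| = |m|·h_o = 0.2679 × 11 = 2.95 cm. The image is real, inverted and reduced, on the far side of the lens.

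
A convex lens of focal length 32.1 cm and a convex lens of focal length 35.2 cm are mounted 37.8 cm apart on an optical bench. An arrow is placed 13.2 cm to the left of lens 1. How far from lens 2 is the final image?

Lens 1: 1/d_i1 = 1/f₁ − 1/d_o1 = 1/(32.1) − 1/(13.2) = -0.04460, so d_i1 = -22.42 cm.
The intermediate image is 22.42 cm to the left of lens 1 (virtual), which is 37.8 − (-22.42) = 60.22 cm to the left of lens 2, so d_o2 = +60.22 cm.
Lens 2: 1/d_i2 = 1/f₂ − 1/d_o2 = 1/(35.2) − 1/(60.22) = 0.01180, so d_i2 = 84.7 cm.
The final image is real, 84.7 cm to the right of lens 2 (overall magnification ≈ -2.4).

84.7 cm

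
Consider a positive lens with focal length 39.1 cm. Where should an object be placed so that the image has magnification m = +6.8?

33.4 cm

m = −d_i/d_o ⇒ d_i = −m·d_o.
1/f = 1/d_o + 1/d_i = 1/d_o − 1/(m·d_o) = (1 − 1/m)/d_o, so d_o = f(1 − 1/m) = (39.10)(1 − 1/(+6.8)) = 33.4 cm.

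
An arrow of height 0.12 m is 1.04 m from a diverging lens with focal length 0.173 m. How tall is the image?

0.0171 m

For a diverging lens, f = -0.173 m.
1/d_i = 1/f − 1/d_o = 1/(-0.1730) − 1/(1.04) = -6.742, so d_i = -0.1483 m.
m = −d_i/d_o = +0.1426.
|h_i| = |m|·h_o = 0.1426 × 0.12 = 0.0171 m. The image is virtual, upright and reduced, on the same side as the object.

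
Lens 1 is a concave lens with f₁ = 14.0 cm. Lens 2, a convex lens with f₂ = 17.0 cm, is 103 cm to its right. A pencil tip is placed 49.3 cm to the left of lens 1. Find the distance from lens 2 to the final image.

Lens 1 is diverging, so f₁ = −14.0 cm.
Lens 1: 1/d_i1 = 1/f₁ − 1/d_o1 = 1/(-14.0) − 1/(49.3) = -0.09171, so d_i1 = -10.90 cm.
The intermediate image is 10.90 cm to the left of lens 1 (virtual), which is 103 − (-10.90) = 113.9 cm to the left of lens 2, so d_o2 = +113.9 cm.
Lens 2: 1/d_i2 = 1/f₂ − 1/d_o2 = 1/(17.0) − 1/(113.9) = 0.05004, so d_i2 = 20.0 cm.
The final image is real, 20.0 cm to the right of lens 2 (overall magnification ≈ -0.039).

20.0 cm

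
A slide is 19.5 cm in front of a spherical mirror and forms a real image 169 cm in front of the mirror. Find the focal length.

f = 17.5 cm (concave)

Real image ⇒ d_i = +169 cm.
1/f = 1/d_o + 1/d_i = 1/(19.5) + 1/(169) = 0.05720, so f = 17.5 cm.
Since f is positive, the spherical mirror is concave.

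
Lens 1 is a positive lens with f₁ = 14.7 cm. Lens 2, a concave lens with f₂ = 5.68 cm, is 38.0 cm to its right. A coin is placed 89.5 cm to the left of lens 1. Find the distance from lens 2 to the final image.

Lens 1: 1/d_i1 = 1/f₁ − 1/d_o1 = 1/(14.7) − 1/(89.5) = 0.05685, so d_i1 = 17.59 cm.
The intermediate image is 17.59 cm to the right of lens 1, which is 38.0 − (17.59) = 20.41 cm to the left of lens 2, so d_o2 = +20.41 cm.
Lens 2 is diverging, so f₂ = −5.68 cm.
Lens 2: 1/d_i2 = 1/f₂ − 1/d_o2 = 1/(-5.68) − 1/(20.41) = -0.2251, so d_i2 = -4.44 cm.
The final image is virtual, 4.44 cm to the left of lens 2 (overall magnification ≈ -0.043).

4.44 cm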